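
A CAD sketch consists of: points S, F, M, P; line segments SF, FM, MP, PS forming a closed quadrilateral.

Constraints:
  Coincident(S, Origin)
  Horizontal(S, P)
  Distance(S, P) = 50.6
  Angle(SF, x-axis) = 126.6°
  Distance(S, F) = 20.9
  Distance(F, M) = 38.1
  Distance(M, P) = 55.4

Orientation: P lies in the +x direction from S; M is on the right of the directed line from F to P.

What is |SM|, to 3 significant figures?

19.7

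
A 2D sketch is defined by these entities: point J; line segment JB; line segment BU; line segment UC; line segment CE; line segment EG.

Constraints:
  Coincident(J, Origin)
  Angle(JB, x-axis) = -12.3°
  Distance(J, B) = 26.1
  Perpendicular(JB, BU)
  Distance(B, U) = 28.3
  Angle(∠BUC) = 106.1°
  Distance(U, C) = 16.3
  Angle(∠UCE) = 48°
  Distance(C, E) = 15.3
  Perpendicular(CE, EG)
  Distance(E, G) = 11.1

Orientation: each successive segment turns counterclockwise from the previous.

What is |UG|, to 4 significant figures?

4.509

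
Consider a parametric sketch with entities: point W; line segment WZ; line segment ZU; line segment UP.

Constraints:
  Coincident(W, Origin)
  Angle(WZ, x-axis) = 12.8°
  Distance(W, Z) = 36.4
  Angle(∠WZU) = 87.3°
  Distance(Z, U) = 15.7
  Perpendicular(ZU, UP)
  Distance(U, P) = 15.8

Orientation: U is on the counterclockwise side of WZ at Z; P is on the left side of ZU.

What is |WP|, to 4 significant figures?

24.87

∠WZU = 87.3°, so ZU runs at 12.8° + (180° − 87.3°) = 105.5° from the x-axis; with |ZU| = 15.7, U = Z + 15.7·(cos 105.5°, sin 105.5°) = (31.30, 23.19). ZU ⟂ UP; with |UP| = 15.8 on the left of ZU, P = U + 15.8·(-0.9636, -0.2672) = (16.07, 18.97). Then |WP| = |P − W| = 24.87.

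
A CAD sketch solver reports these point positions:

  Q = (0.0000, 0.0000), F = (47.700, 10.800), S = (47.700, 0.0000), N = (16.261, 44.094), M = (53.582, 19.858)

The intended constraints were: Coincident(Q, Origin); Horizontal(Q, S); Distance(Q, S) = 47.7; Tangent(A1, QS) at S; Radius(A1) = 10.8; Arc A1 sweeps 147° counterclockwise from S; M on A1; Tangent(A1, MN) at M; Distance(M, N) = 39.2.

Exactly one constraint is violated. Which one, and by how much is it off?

Distance(M, N) = 39.2 — off by 5.30.

Q = (0.00, 0.00) ✓; Q.y = 0.00, S.y = 0.00 ✓; |QS| = 47.70 ✓; ∠(FS, SQ) = 90.00° ✓; |FS| = 10.80 ✓; bearing(F→M) − bearing(F→S) = 147.0° ✓; |FM| = 10.80 ✓; ∠(FM, MN) = 90.00° ✓; |MN| = 44.50 ✗.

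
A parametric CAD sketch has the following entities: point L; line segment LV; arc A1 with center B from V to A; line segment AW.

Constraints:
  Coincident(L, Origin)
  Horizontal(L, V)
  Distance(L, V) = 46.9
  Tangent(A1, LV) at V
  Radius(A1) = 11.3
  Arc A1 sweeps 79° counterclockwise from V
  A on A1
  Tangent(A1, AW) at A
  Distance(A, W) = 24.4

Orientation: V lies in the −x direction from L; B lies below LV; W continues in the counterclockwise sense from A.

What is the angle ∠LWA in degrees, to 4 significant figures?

51.15°

L is at the origin; L and V share the same y with |LV| = 46.9 and V on the −x side, so V = (-46.90, 0.000). A1 meets LV tangentially, so BV is at right angles to LV, so B = V + (0, -11.3) = (-46.90, -11.30). On A1, V sits at bearing 90° from B; a 79° counterclockwise sweep puts A at bearing 169°, so A = B + 11.3·(cos 169°, sin 169°) = (-57.99, -9.144). Since A1 is tangent to AW there, BA ⟂ AW, so AW runs along (−sin 169°, cos 169°); with |AW| = 24.4, W = (-62.65, -33.10). Then cos ∠LWA = WL·WA / (|WL||WA|), giving 51.15°.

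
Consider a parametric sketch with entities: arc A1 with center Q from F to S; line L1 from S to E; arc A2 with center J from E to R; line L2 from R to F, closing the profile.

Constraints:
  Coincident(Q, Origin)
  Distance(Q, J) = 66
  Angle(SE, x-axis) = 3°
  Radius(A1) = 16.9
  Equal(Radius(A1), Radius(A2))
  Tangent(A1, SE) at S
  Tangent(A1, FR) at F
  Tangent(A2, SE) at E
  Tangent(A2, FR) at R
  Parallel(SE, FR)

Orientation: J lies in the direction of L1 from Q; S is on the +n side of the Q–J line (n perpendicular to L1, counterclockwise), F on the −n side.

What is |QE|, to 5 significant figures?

68.129

The slot axis is L1's direction at 3.0°, so u = (cos 3.0°, sin 3.0°) = (0.99863, 0.052336) and n = (−sin 3.0°, cos 3.0°) = (-0.052336, 0.99863). Q is at the origin and J lies 66.0 along u from Q, so J = 66.0·u = (65.910, 3.4542). Tangency of A1 to both parallel lines with radius 16.9 puts S and F at Q ± 16.9·n: S = (-0.88448, 16.877), F = (0.88448, -16.877). Equal radii place E and R the same way about J: E = J + 16.9·n = (65.025, 20.331), R = J − 16.9·n = (66.794, -13.423). Then |QE| = |E − Q| = 68.129.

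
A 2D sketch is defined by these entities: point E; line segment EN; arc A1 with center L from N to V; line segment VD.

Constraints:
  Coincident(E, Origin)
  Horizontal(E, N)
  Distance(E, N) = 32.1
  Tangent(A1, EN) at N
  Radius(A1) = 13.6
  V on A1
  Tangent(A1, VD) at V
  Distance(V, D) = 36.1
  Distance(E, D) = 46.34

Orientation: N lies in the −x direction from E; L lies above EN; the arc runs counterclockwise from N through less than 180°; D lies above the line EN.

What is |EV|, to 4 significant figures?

21.52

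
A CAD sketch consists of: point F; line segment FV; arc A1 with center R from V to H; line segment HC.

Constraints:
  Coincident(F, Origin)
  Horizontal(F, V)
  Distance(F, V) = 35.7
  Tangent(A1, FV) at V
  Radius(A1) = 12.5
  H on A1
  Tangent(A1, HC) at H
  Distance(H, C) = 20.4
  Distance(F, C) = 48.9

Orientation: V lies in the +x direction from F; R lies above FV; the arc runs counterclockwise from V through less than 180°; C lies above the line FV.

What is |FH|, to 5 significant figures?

49.804

F is at the origin; FV is horizontal with |FV| = 35.7 and V on the +x side, so V = (35.700, 0.0000). A1 meets FV tangentially, so RV is at right angles to FV, so R = V + (0, 12.5) = (35.700, 12.500). Since RH ⟂ HC (tangency), |RC| = √(12.5² + 20.4²) = 23.925 regardless of where H sits on A1. So C lies on both circle(F, 48.9) and circle(R, 23.925); the above-FV intersection is C = (32.819, 36.251). H is the foot of the tangent from C: H = (45.494, 20.267).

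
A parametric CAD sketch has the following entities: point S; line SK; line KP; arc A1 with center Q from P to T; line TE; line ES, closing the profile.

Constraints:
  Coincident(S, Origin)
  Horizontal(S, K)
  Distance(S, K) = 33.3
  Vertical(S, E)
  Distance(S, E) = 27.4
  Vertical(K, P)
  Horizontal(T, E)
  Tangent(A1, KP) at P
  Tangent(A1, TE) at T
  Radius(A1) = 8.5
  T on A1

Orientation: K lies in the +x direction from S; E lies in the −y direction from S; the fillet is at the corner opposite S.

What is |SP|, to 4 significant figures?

38.29

S is at the origin; S and K share the same y with |SK| = 33.3 and K on the +x side, so K = (33.30, 0.000). SE is vertical with |SE| = 27.4 and E on the −y side, so E = (0.000, -27.40). The virtual corner opposite S is at (33.30, -27.40). The tangent condition forces QP to be normal to KP and A1 meets TE tangentially, so QT is at right angles to TE, with radius 8.5, so the center Q sits 8.5 in from both sides at Q = (24.80, -18.90). That places the tangent points at P = (33.30, -18.90) on KP and T = (24.80, -27.40) on TE. Then |SP| = |P − S| = 38.29.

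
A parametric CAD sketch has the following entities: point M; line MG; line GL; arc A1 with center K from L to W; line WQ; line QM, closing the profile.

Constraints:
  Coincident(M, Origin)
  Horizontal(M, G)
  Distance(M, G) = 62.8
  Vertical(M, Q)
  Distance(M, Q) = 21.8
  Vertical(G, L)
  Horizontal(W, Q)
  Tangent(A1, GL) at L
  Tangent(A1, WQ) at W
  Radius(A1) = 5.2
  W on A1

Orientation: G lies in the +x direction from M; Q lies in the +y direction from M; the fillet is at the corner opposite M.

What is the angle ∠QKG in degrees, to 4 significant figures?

112.6°

M is at the origin; M and G share the same y with |MG| = 62.8 and G on the +x side, so G = (62.80, 0.000). MQ is vertical with |MQ| = 21.8 and Q on the +y side, so Q = (0.000, 21.80). The virtual corner opposite M is at (62.80, 21.80). Tangency of A1 to GL means the radius KL is perpendicular to GL and tangency of A1 to WQ means the radius KW is perpendicular to WQ, with radius 5.2, so the center K sits 5.2 in from both sides at K = (57.60, 16.60). Then cos ∠QKG = KQ·KG / (|KQ||KG|), giving 112.6°.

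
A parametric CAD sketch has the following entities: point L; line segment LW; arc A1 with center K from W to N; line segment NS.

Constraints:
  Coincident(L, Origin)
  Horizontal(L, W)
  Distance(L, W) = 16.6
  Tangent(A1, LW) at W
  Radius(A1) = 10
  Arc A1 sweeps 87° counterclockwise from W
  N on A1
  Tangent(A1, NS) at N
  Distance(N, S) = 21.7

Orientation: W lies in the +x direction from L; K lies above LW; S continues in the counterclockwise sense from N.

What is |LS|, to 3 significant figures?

41.7

L is at the origin; LW is horizontal with |LW| = 16.6 and W on the +x side, so W = (16.6, 0.00). The tangent condition forces KW to be normal to LW, so K = W + (0, 10) = (16.6, 10.0). On A1, W sits at bearing -90° from K; an 87° counterclockwise sweep puts N at bearing -3°, so N = K + 10.0·(cos -3°, sin -3°) = (26.6, 9.48). The tangent condition forces KN to be normal to NS, so NS runs along (−sin -3°, cos -3°); with |NS| = 21.7, S = (27.7, 31.1). Then |LS| = |S − L| = 41.7.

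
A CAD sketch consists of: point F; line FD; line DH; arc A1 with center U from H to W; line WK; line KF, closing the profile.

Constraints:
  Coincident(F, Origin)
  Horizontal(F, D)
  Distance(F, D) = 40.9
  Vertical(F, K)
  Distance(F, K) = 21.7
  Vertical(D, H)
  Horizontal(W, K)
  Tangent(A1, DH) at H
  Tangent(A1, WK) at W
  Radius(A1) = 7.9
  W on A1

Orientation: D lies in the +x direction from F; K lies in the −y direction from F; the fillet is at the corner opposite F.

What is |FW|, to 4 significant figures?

39.50

F is at the origin; FD is horizontal with |FD| = 40.9 and D on the +x side, so D = (40.90, 0.000). F and K share the same x with |FK| = 21.7 and K on the −y side, so K = (0.000, -21.70). The virtual corner opposite F is at (40.90, -21.70). Tangency of A1 to DH means the radius UH is perpendicular to DH and the tangent condition forces UW to be normal to WK, with radius 7.9, so the center U sits 7.9 in from both sides at U = (33.00, -13.80). That places the tangent points at H = (40.90, -13.80) on DH and W = (33.00, -21.70) on WK. Then |FW| = |W − F| = 39.50.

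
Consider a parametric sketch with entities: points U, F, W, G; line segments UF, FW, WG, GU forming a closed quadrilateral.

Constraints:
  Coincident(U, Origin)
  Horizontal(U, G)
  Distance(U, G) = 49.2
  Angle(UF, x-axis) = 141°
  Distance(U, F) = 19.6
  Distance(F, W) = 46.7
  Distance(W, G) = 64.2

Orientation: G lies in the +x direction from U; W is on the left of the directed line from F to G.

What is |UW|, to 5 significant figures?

52.344

Checks: |FW| = 46.70 ✓; |WG| = 64.20 ✓.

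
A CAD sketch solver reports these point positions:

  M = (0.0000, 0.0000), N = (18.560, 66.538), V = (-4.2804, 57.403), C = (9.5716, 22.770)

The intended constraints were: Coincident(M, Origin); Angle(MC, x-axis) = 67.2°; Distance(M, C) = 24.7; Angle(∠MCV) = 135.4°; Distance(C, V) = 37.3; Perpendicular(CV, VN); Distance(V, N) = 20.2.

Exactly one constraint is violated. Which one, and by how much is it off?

Distance(V, N) = 20.2 — off by 4.40.

M = (0.00, 0.00) ✓; MC at 67.20° ✓; |MC| = 24.70 ✓; ∠MCV = 135.4° ✓; |CV| = 37.30 ✓; ∠(CV, VN) = 90.00° ✓; |VN| = 24.60 ✗.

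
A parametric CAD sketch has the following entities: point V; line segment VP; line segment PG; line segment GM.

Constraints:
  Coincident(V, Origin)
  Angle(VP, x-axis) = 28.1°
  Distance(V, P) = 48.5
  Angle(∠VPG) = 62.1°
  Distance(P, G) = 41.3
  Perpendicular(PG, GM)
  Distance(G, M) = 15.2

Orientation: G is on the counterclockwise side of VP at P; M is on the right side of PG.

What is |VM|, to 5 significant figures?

60.971

∠VPG = 62.1°, so PG runs at 28.1° + (180° − 62.1°) = 146.00° from the x-axis; with |PG| = 41.3, G = P + 41.3·(cos 146.00°, sin 146.00°) = (8.5439, 45.939). PG is perpendicular to GM; with |GM| = 15.2 on the right of PG, M = G + 15.2·(0.55919, 0.82904) = (17.044, 58.540). Then |VM| = |M − V| = 60.971.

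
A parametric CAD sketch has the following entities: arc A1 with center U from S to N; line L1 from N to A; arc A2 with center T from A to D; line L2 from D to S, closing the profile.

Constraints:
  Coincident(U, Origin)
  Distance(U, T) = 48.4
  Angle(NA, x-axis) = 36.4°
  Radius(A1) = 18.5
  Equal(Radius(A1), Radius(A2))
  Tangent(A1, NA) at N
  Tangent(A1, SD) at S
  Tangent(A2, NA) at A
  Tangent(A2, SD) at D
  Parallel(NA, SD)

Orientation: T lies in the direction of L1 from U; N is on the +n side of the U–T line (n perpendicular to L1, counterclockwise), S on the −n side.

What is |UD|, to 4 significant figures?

51.82

Tangency of A1 to both parallel lines with radius 18.5 puts N and S at U ± 18.5·n: N = (-10.98, 14.89), S = (10.98, -14.89). Equal radii place A and D the same way about T: A = T + 18.5·n = (27.98, 43.61), D = T − 18.5·n = (49.94, 13.83). Then |UD| = |D − U| = 51.82.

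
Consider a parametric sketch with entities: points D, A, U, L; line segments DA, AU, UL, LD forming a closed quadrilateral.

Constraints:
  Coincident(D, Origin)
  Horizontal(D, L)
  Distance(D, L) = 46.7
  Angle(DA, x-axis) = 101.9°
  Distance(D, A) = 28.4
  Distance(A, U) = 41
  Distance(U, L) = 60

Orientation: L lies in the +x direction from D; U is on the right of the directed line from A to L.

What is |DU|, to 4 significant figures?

17.47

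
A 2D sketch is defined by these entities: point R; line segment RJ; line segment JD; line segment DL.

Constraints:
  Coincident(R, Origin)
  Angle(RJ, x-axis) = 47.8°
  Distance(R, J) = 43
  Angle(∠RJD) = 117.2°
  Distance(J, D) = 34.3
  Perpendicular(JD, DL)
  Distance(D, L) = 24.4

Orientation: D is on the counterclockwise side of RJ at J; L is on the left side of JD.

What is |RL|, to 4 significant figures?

55.70

R is at the origin; RJ runs at 47.8° with length 43.0, so J = 43.0·(cos 47.8°, sin 47.8°) = (28.88, 31.85). ∠RJD = 117.2°, so JD runs at 47.8° + (180° − 117.2°) = 110.6° from the x-axis; with |JD| = 34.3, D = J + 34.3·(cos 110.6°, sin 110.6°) = (16.82, 63.96). JD is perpendicular to DL; with |DL| = 24.4 on the left of JD, L = D + 24.4·(-0.9361, -0.3518) = (-6.024, 55.38). Then |RL| = |L − R| = 55.70.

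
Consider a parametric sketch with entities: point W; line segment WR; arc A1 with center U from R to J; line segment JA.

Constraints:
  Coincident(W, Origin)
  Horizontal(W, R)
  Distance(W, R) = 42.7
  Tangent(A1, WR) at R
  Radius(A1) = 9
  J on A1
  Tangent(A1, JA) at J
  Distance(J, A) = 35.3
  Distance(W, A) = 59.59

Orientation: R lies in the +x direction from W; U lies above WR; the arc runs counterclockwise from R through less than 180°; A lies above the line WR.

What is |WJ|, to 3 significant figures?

52.6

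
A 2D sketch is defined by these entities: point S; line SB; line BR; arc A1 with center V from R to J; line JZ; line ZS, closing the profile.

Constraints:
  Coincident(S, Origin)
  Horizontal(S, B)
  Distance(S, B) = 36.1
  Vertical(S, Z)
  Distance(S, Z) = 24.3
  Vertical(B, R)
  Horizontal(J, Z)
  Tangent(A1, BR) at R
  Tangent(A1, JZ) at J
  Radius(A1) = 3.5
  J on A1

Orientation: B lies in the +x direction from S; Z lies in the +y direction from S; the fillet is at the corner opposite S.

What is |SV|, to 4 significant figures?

38.67

S is at the origin; SB is horizontal with |SB| = 36.1 and B on the +x side, so B = (36.10, 0.000). SZ is vertical with |SZ| = 24.3 and Z on the +y side, so Z = (0.000, 24.30). The virtual corner opposite S is at (36.10, 24.30). Tangency of A1 to BR means the radius VR is perpendicular to BR and since A1 is tangent to JZ there, VJ ⟂ JZ, with radius 3.5, so the center V sits 3.5 in from both sides at V = (32.60, 20.80). Then |SV| = |V − S| = 38.67.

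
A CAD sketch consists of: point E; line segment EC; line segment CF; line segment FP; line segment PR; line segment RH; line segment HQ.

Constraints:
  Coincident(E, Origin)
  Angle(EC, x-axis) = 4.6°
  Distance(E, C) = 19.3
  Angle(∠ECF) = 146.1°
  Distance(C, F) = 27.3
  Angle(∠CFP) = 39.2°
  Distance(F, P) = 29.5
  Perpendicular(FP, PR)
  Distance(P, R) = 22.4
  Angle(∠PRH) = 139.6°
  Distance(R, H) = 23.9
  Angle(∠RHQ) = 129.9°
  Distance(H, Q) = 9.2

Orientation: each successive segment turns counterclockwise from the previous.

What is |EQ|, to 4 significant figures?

41.55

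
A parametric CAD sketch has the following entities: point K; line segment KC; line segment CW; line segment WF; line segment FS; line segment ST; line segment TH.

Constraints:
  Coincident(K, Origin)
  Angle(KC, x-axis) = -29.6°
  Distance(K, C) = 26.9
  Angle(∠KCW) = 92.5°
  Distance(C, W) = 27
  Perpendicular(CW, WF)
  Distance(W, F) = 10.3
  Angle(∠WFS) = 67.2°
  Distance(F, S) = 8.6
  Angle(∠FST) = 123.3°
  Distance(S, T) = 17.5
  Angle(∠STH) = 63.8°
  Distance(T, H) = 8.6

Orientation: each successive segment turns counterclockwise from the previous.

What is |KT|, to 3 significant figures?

40.8

K is at the origin; KC runs at -29.6° with length 26.9, so C = (23.4, -13.3). ∠KCW = 92.5° gives CW at 57.9° from the x-axis; with |CW| = 27.0, W = (37.7, 9.59). The perpendicularity gives WF at right angles to CW, so WF runs at 148°; with |WF| = 10.3, F = (29.0, 15.1). ∠WFS = 67.2° gives FS at -99.3° from the x-axis; with |FS| = 8.6, S = (27.6, 6.57). ∠FST = 123.3° gives ST at -42.6° from the x-axis; with |ST| = 17.5, T = (40.5, -5.27). Then |KT| = |T − K| = 40.8.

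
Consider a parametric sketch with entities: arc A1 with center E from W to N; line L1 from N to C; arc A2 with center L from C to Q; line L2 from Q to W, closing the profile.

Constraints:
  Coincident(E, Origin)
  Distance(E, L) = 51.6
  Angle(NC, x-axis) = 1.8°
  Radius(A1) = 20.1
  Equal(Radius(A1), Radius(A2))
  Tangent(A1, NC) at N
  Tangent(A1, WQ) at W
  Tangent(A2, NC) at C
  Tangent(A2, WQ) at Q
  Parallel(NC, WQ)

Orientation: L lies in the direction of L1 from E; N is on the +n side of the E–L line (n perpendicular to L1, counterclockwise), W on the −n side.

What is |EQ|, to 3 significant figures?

55.4

The slot axis is L1's direction at 1.8°, so u = (cos 1.8°, sin 1.8°) = (1.00, 0.0314) and n = (−sin 1.8°, cos 1.8°) = (-0.0314, 1.00). E is at the origin and L lies 51.6 along u from E, so L = 51.6·u = (51.6, 1.62). Tangency of A1 to both parallel lines with radius 20.1 puts N and W at E ± 20.1·n: N = (-0.631, 20.1), W = (0.631, -20.1). Equal radii place C and Q the same way about L: C = L + 20.1·n = (50.9, 21.7), Q = L − 20.1·n = (52.2, -18.5). Then |EQ| = |Q − E| = 55.4.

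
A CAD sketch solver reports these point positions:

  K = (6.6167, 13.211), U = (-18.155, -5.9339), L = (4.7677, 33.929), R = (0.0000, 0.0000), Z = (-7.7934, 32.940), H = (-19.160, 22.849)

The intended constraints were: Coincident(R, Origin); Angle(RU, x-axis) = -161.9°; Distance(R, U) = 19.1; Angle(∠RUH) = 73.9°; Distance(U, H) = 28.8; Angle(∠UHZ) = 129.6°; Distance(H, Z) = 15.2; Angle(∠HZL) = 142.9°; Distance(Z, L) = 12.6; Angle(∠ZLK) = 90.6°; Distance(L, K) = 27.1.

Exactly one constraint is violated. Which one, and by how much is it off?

Distance(L, K) = 27.1 — off by 6.30.

R = (0.00, 0.00) ✓; RU at -161.9° ✓; |RU| = 19.10 ✓; ∠RUH = 73.90° ✓; |UH| = 28.80 ✓; ∠UHZ = 129.6° ✓; |HZ| = 15.20 ✓; ∠HZL = 142.9° ✓; |ZL| = 12.60 ✓; ∠ZLK = 90.60° ✓; |LK| = 20.80 ✗.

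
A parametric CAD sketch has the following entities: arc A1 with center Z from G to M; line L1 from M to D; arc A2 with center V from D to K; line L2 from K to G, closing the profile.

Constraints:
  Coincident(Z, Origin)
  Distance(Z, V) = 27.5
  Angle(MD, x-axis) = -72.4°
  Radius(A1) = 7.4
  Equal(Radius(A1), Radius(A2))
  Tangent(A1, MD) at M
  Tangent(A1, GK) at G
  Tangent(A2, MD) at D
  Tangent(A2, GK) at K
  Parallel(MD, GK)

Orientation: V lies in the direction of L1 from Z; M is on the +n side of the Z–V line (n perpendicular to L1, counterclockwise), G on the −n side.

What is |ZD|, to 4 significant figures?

28.48

Tangency of A1 to both parallel lines with radius 7.4 puts M and G at Z ± 7.4·n: M = (7.054, 2.238), G = (-7.054, -2.238). Equal radii place D and K the same way about V: D = V + 7.4·n = (15.37, -23.98), K = V − 7.4·n = (1.262, -28.45). Then |ZD| = |D − Z| = 28.48.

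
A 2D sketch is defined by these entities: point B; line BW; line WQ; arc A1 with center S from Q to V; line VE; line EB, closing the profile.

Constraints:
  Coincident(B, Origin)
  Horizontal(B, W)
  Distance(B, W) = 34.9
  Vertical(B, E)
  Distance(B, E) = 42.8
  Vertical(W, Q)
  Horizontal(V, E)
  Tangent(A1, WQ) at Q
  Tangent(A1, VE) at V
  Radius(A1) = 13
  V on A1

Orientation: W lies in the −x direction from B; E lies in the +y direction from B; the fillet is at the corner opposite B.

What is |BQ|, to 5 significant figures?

45.892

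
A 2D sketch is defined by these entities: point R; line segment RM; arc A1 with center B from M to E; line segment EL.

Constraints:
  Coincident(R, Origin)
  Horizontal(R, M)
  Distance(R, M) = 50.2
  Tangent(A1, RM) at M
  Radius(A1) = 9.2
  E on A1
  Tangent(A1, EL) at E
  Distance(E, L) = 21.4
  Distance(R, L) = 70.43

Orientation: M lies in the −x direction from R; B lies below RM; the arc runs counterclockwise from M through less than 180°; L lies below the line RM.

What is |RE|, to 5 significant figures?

59.416

R is at the origin; R and M share the same y with |RM| = 50.2 and M on the −x side, so M = (-50.200, 0.0000). Since A1 is tangent to RM there, BM ⟂ RM, so B = M + (0, -9.2) = (-50.200, -9.2000). Since BE ⟂ EL (tangency), |BL| = √(9.2² + 21.4²) = 23.294 regardless of where E sits on A1. So L lies on both circle(R, 70.43) and circle(B, 23.294); the below-RM intersection is L = (-64.956, -27.224). E is the foot of the tangent from L: E = (-59.042, -6.6576).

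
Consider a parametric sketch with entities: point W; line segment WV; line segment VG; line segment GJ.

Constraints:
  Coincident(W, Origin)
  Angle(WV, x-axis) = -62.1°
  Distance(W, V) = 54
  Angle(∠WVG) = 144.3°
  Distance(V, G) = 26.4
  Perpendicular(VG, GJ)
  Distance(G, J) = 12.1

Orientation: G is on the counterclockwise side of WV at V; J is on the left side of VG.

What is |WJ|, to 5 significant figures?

72.885

W is at the origin; WV runs at -62.1° with length 54.0, so V = 54.0·(cos -62.1°, sin -62.1°) = (25.268, -47.723). ∠WVG = 144.3°, so VG runs at -62.1° + (180° − 144.3°) = -26.400° from the x-axis; with |VG| = 26.4, G = V + 26.4·(cos -26.400°, sin -26.400°) = (48.915, -59.462). VG ⟂ GJ; with |GJ| = 12.1 on the left of VG, J = G + 12.1·(0.44464, 0.89571) = (54.295, -48.624). Then |WJ| = |J − W| = 72.885.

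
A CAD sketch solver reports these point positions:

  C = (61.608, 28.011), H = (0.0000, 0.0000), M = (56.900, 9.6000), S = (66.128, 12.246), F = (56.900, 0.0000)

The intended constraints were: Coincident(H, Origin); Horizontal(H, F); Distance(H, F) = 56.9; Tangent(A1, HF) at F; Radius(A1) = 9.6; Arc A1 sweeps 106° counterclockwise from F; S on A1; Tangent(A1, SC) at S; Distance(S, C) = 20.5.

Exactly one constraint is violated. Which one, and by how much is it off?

Distance(S, C) = 20.5 — off by 4.10.

H = (0.00, 0.00) ✓; H.y = 0.00, F.y = 0.00 ✓; |HF| = 56.90 ✓; ∠(MF, FH) = 90.00° ✓; |MF| = 9.600 ✓; bearing(M→S) − bearing(M→F) = 106.0° ✓; |MS| = 9.600 ✓; ∠(MS, SC) = 90.00° ✓; |SC| = 16.40 ✗.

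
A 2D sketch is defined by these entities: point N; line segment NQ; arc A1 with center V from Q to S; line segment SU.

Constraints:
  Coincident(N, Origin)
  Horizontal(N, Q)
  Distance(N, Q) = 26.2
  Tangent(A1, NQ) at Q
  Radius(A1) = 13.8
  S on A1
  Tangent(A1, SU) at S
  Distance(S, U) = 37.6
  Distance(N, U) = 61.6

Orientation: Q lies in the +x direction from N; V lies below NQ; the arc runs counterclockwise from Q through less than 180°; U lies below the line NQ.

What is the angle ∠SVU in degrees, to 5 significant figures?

69.846°

N is at the origin; NQ is horizontal with |NQ| = 26.2 and Q on the +x side, so Q = (26.200, 0.0000). Since A1 is tangent to NQ there, VQ ⟂ NQ, so V = Q + (0, -13.8) = (26.200, -13.800). Since VS ⟂ SU (tangency), |VU| = √(13.8² + 37.6²) = 40.052 regardless of where S sits on A1. So U lies on both circle(N, 61.6) and circle(V, 40.052); the below-NQ intersection is U = (30.280, -53.644). S is the foot of the tangent from U: S = (13.797, -19.850).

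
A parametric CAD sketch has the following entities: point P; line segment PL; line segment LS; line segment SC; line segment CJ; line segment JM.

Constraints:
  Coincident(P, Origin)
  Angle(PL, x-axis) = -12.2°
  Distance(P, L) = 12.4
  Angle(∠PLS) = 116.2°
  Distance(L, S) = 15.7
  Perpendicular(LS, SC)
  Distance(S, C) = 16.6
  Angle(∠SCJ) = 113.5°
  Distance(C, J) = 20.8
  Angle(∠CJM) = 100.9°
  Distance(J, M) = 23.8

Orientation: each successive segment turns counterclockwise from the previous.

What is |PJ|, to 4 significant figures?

13.93

The perpendicularity gives SC at right angles to LS, so SC runs at 141.6°; with |SC| = 16.6, C = (8.863, 19.99). ∠SCJ = 113.5° gives CJ at -151.9° from the x-axis; with |CJ| = 20.8, J = (-9.486, 10.20). Then |PJ| = |J − P| = 13.93.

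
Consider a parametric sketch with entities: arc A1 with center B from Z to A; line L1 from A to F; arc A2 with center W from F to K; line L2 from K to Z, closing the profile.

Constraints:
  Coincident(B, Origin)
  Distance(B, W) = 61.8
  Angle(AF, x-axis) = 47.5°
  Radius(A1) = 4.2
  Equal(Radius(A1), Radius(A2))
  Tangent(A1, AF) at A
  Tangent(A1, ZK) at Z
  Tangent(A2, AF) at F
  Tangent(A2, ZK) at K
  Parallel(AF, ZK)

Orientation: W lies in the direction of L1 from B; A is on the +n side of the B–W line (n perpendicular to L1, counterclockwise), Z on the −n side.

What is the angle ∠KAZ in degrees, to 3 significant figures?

82.3°

The slot axis is L1's direction at 47.5°, so u = (cos 47.5°, sin 47.5°) = (0.676, 0.737) and n = (−sin 47.5°, cos 47.5°) = (-0.737, 0.676). B is at the origin and W lies 61.8 along u from B, so W = 61.8·u = (41.8, 45.6). Tangency of A1 to both parallel lines with radius 4.2 puts A and Z at B ± 4.2·n: A = (-3.10, 2.84), Z = (3.10, -2.84). Equal radii place F and K the same way about W: F = W + 4.2·n = (38.7, 48.4), K = W − 4.2·n = (44.8, 42.7). Then cos ∠KAZ = AK·AZ / (|AK||AZ|), giving 82.3°.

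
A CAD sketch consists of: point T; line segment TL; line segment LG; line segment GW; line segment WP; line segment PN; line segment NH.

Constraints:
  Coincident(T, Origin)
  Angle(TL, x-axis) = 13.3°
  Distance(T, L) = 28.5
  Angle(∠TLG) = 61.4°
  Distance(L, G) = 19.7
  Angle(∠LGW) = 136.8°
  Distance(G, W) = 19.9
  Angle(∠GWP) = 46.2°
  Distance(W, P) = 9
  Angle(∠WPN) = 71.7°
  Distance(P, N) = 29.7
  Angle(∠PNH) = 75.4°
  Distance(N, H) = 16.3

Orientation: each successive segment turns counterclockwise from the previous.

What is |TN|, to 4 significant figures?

44.08

∠GWP = 46.2° gives WP at -51.10° from the x-axis; with |WP| = 9.0, P = (0.4037, 15.91). ∠WPN = 71.7° gives PN at 57.20° from the x-axis; with |PN| = 29.7, N = (16.49, 40.88). Then |TN| = |N − T| = 44.08.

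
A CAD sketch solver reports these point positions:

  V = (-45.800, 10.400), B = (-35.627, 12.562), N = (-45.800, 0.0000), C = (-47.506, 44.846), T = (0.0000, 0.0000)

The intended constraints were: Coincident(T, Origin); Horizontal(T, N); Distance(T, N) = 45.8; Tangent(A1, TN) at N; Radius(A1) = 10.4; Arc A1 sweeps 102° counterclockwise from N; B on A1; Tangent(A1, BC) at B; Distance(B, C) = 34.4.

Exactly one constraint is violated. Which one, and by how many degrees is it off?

Tangent(A1, BC) at B — off by 8.20°.

T = (0.00, 0.00) ✓; T.y = 0.00, N.y = 0.00 ✓; |TN| = 45.80 ✓; ∠(VN, NT) = 90.00° ✓; |VN| = 10.40 ✓; bearing(V→B) − bearing(V→N) = 102.0° ✓; |VB| = 10.40 ✓; ∠(VB, BC) = 81.80° ✗; |BC| = 34.40 ✓.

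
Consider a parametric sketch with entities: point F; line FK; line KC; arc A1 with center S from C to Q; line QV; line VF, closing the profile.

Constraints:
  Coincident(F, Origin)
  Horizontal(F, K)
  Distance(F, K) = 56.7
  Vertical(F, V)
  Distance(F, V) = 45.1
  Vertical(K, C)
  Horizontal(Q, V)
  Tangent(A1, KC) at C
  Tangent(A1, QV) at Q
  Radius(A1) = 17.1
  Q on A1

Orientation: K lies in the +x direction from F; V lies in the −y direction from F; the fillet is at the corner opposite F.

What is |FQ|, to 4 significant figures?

60.02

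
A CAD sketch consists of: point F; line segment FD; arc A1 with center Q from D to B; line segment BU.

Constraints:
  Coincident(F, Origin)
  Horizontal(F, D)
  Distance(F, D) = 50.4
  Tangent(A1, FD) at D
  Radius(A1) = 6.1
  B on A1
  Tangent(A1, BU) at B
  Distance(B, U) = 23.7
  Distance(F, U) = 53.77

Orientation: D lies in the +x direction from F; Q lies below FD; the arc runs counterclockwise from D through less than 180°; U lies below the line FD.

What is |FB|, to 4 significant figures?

44.73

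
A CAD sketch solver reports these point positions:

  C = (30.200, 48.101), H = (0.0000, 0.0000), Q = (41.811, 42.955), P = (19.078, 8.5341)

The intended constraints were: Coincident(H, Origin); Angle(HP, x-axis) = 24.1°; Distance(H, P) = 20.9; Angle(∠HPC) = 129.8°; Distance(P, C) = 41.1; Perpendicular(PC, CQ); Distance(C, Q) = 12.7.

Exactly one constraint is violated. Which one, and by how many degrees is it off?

Perpendicular(PC, CQ) — off by 8.20°.

H = (0.00, 0.00) ✓; HP at 24.10° ✓; |HP| = 20.90 ✓; ∠HPC = 129.8° ✓; |PC| = 41.10 ✓; ∠(PC, CQ) = 98.20° ✗; |CQ| = 12.70 ✓.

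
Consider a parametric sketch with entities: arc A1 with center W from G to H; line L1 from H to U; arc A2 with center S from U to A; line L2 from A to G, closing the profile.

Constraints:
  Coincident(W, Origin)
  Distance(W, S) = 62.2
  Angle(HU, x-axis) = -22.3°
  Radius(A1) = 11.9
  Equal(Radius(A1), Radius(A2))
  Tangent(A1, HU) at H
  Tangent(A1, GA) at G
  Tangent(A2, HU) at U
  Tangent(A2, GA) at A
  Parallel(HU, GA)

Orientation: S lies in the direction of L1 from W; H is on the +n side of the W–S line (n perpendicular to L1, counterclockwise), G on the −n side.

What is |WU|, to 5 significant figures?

63.328

The slot axis is L1's direction at -22.3°, so u = (cos -22.3°, sin -22.3°) = (0.92521, -0.37946) and n = (−sin -22.3°, cos -22.3°) = (0.37946, 0.92521). W is at the origin and S lies 62.2 along u from W, so S = 62.2·u = (57.548, -23.602). Tangency of A1 to both parallel lines with radius 11.9 puts H and G at W ± 11.9·n: H = (4.5155, 11.010), G = (-4.5155, -11.010). Equal radii place U and A the same way about S: U = S + 11.9·n = (62.064, -12.592), A = S − 11.9·n = (53.033, -34.612). Then |WU| = |U − W| = 63.328.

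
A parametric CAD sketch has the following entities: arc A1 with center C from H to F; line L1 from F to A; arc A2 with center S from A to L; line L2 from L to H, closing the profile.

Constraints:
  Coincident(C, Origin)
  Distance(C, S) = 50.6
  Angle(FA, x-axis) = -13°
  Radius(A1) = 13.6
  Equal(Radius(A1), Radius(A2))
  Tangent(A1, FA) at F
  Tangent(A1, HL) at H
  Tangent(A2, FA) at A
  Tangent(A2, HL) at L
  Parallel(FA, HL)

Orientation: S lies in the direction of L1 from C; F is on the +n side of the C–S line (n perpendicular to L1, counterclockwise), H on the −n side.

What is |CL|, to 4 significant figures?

52.40

The slot axis is L1's direction at -13.0°, so u = (cos -13.0°, sin -13.0°) = (0.9744, -0.2250) and n = (−sin -13.0°, cos -13.0°) = (0.2250, 0.9744). C is at the origin and S lies 50.6 along u from C, so S = 50.6·u = (49.30, -11.38). Tangency of A1 to both parallel lines with radius 13.6 puts F and H at C ± 13.6·n: F = (3.059, 13.25), H = (-3.059, -13.25). Equal radii place A and L the same way about S: A = S + 13.6·n = (52.36, 1.869), L = S − 13.6·n = (46.24, -24.63). Then |CL| = |L − C| = 52.40.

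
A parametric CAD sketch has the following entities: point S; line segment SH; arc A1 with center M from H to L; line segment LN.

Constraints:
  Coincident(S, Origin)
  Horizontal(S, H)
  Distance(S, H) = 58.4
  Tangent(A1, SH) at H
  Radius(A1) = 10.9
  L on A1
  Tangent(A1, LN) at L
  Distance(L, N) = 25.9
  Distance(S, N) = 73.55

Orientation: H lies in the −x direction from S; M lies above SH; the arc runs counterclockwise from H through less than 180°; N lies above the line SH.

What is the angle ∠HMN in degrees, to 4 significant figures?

171.5°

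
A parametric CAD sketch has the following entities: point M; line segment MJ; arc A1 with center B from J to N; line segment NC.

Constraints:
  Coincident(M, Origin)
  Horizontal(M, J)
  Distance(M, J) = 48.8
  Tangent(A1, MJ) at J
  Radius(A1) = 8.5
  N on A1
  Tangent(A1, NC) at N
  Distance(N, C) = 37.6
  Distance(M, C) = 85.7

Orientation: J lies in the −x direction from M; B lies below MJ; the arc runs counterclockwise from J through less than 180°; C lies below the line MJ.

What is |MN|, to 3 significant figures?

55.3

Checks: M = (0.00, 0.00) ✓; |BN| = 8.500 ✓; ∠(BN, NC) = 90.00° ✓; |NC| = 37.60 ✓; |MC| = 85.70 ✓.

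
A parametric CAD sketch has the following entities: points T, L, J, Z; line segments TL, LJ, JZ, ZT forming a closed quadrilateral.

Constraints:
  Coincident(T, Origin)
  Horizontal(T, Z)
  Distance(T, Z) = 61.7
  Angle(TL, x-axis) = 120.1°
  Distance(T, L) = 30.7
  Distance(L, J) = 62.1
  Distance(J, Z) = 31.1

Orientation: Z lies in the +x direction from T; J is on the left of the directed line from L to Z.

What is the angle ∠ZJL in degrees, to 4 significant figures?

118.2°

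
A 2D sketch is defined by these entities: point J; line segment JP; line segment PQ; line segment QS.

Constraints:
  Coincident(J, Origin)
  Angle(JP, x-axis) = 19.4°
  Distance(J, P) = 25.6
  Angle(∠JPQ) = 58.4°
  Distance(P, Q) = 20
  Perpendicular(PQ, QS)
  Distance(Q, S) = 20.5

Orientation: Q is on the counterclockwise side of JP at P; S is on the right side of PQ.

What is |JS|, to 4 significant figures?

42.81

J is at the origin; JP runs at 19.4° with length 25.6, so P = 25.6·(cos 19.4°, sin 19.4°) = (24.15, 8.503). ∠JPQ = 58.4°, so PQ runs at 19.4° + (180° − 58.4°) = 141.0° from the x-axis; with |PQ| = 20.0, Q = P + 20.0·(cos 141.0°, sin 141.0°) = (8.604, 21.09). PQ is perpendicular to QS; with |QS| = 20.5 on the right of PQ, S = Q + 20.5·(0.6293, 0.7771) = (21.50, 37.02). Then |JS| = |S − J| = 42.81.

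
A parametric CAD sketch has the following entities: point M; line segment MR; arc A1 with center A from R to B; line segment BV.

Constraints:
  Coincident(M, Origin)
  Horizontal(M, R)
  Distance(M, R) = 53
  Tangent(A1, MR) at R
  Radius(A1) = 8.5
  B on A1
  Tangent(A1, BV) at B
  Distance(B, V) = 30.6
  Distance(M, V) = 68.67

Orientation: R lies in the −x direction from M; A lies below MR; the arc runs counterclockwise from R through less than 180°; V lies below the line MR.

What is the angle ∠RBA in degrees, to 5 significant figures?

39.690°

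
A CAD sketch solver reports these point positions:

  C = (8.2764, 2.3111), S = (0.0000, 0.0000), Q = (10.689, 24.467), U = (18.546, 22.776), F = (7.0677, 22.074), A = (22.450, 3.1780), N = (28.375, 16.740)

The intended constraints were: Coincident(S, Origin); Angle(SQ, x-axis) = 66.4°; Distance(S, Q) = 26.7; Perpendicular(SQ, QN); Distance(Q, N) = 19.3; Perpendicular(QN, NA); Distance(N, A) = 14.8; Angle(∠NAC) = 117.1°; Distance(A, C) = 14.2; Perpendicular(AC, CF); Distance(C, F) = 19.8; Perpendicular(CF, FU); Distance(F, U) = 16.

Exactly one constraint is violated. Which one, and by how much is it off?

Distance(F, U) = 16 — off by 4.50.

S = (0.00, 0.00) ✓; SQ at 66.40° ✓; |SQ| = 26.70 ✓; ∠(SQ, QN) = 90.00° ✓; |QN| = 19.30 ✓; ∠(QN, NA) = 90.00° ✓; |NA| = 14.80 ✓; ∠NAC = 117.1° ✓; |AC| = 14.20 ✓; ∠(AC, CF) = 90.00° ✓; |CF| = 19.80 ✓; ∠(CF, FU) = 90.00° ✓; |FU| = 11.50 ✗.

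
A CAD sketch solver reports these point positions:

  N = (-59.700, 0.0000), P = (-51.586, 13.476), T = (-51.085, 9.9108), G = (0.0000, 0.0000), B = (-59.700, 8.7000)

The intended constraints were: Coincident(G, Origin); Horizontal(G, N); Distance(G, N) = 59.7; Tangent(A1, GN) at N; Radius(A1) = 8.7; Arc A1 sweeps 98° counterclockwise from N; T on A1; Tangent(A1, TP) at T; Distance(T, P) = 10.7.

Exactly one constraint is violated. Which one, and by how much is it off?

Distance(T, P) = 10.7 — off by 7.10.

G = (0.00, 0.00) ✓; G.y = 0.00, N.y = 0.00 ✓; |GN| = 59.70 ✓; ∠(BN, NG) = 90.00° ✓; |BN| = 8.700 ✓; bearing(B→T) − bearing(B→N) = 98.00° ✓; |BT| = 8.700 ✓; ∠(BT, TP) = 90.00° ✓; |TP| = 3.600 ✗.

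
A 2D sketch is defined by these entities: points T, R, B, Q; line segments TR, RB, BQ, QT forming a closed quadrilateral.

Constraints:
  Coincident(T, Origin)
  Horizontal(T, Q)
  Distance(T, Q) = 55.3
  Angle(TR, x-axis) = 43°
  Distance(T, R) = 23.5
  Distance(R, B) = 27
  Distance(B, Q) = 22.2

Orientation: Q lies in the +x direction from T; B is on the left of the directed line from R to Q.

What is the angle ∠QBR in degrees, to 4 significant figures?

114.0°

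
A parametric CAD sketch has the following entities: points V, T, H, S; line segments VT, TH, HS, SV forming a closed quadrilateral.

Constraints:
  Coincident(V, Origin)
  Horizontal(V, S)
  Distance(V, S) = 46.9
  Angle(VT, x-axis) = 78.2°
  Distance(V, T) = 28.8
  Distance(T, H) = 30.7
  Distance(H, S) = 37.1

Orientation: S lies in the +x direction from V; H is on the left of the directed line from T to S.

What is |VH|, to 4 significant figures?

50.29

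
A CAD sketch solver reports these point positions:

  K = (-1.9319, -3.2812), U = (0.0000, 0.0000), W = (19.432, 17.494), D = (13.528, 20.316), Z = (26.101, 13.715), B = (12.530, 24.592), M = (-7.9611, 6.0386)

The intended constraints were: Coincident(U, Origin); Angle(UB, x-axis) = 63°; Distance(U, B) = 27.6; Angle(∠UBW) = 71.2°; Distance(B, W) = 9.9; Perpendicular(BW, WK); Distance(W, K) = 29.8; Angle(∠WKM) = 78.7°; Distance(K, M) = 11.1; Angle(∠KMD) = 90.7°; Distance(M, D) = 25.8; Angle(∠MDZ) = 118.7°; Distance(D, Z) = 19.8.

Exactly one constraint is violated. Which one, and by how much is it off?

Distance(D, Z) = 19.8 — off by 5.60.

U = (0.00, 0.00) ✓; UB at 63.00° ✓; |UB| = 27.60 ✓; ∠UBW = 71.20° ✓; |BW| = 9.900 ✓; ∠(BW, WK) = 90.00° ✓; |WK| = 29.80 ✓; ∠WKM = 78.70° ✓; |KM| = 11.10 ✓; ∠KMD = 90.70° ✓; |MD| = 25.80 ✓; ∠MDZ = 118.7° ✓; |DZ| = 14.20 ✗.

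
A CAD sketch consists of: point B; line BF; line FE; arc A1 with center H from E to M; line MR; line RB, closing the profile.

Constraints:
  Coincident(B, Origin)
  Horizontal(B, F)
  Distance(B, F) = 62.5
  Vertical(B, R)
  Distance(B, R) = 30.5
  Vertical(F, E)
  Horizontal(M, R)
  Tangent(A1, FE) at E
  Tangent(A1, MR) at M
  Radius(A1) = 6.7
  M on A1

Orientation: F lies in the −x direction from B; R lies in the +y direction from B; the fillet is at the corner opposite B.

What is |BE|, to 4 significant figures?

66.88

B is at the origin; BF is horizontal with |BF| = 62.5 and F on the −x side, so F = (-62.50, 0.000). B and R share the same x with |BR| = 30.5 and R on the +y side, so R = (0.000, 30.50). The virtual corner opposite B is at (-62.50, 30.50). The tangent condition forces HE to be normal to FE and since A1 is tangent to MR there, HM ⟂ MR, with radius 6.7, so the center H sits 6.7 in from both sides at H = (-55.80, 23.80). That places the tangent points at E = (-62.50, 23.80) on FE and M = (-55.80, 30.50) on MR. Then |BE| = |E − B| = 66.88.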